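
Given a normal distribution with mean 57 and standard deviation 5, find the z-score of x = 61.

0.8

Step 1: Recall the z-score formula: z = (x - mu) / sigma
Step 2: Substitute values: z = (61 - 57) / 5
Step 3: z = 4 / 5 = 0.8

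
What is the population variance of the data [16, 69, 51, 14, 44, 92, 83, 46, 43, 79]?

647.21

Step 1: Compute the mean: (16 + 69 + 51 + 14 + 44 + 92 + 83 + 46 + 43 + 79) / 10 = 53.7
Step 2: Compute squared deviations from the mean:
  (16 - 53.7)^2 = 1421.29
  (69 - 53.7)^2 = 234.09
  (51 - 53.7)^2 = 7.29
  (14 - 53.7)^2 = 1576.09
  (44 - 53.7)^2 = 94.09
  (92 - 53.7)^2 = 1466.89
  (83 - 53.7)^2 = 858.49
  (46 - 53.7)^2 = 59.29
  (43 - 53.7)^2 = 114.49
  (79 - 53.7)^2 = 640.09
Step 3: Sum of squared deviations = 6472.1
Step 4: Population variance = 6472.1 / 10 = 647.21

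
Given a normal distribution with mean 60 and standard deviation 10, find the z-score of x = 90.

3

Step 1: Recall the z-score formula: z = (x - mu) / sigma
Step 2: Substitute values: z = (90 - 60) / 10
Step 3: z = 30 / 10 = 3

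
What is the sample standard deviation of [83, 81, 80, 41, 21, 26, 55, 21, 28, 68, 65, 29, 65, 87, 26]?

25.2317

Step 1: Compute the mean: 51.7333
Step 2: Sum of squared deviations from the mean: 8912.9333
Step 3: Sample variance = 8912.9333 / 14 = 636.6381
Step 4: Standard deviation = sqrt(636.6381) = 25.2317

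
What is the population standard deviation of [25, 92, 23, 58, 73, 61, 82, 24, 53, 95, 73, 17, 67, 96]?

27.0039

Step 1: Compute the mean: 59.9286
Step 2: Sum of squared deviations from the mean: 10208.9286
Step 3: Population variance = 10208.9286 / 14 = 729.2092
Step 4: Standard deviation = sqrt(729.2092) = 27.0039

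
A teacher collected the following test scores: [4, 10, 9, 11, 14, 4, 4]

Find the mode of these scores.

4

Step 1: Count the frequency of each value:
  4: appears 3 time(s)
  9: appears 1 time(s)
  10: appears 1 time(s)
  11: appears 1 time(s)
  14: appears 1 time(s)
Step 2: The value 4 appears most frequently (3 times).
Step 3: Mode = 4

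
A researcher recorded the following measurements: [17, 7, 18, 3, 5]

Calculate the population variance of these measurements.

39.2

Step 1: Compute the mean: (17 + 7 + 18 + 3 + 5) / 5 = 10
Step 2: Compute squared deviations from the mean:
  (17 - 10)^2 = 49
  (7 - 10)^2 = 9
  (18 - 10)^2 = 64
  (3 - 10)^2 = 49
  (5 - 10)^2 = 25
Step 3: Sum of squared deviations = 196
Step 4: Population variance = 196 / 5 = 39.2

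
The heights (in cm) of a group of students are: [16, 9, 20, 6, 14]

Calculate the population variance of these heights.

24.8

Step 1: Compute the mean: (16 + 9 + 20 + 6 + 14) / 5 = 13
Step 2: Compute squared deviations from the mean:
  (16 - 13)^2 = 9
  (9 - 13)^2 = 16
  (20 - 13)^2 = 49
  (6 - 13)^2 = 49
  (14 - 13)^2 = 1
Step 3: Sum of squared deviations = 124
Step 4: Population variance = 124 / 5 = 24.8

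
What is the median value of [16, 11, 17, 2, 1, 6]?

8.5

Step 1: Sort the data in ascending order: [1, 2, 6, 11, 16, 17]
Step 2: The number of values is n = 6.
Step 3: Since n is even, the median is the average of positions 3 and 4:
  Median = (6 + 11) / 2 = 8.5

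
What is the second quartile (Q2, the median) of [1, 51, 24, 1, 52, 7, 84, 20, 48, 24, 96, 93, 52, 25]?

36.5

Step 1: Sort the data: [1, 1, 7, 20, 24, 24, 25, 48, 51, 52, 52, 84, 93, 96]
Step 2: n = 14
Step 3: Q2 is the median. Since n is even, it is the average of the values at positions 7 and 8:
  Q2 = (25 + 48) / 2 = 36.5
Step 4: Q2 = 36.5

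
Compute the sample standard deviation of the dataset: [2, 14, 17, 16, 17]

6.3797

Step 1: Compute the mean: 13.2
Step 2: Sum of squared deviations from the mean: 162.8
Step 3: Sample variance = 162.8 / 4 = 40.7
Step 4: Standard deviation = sqrt(40.7) = 6.3797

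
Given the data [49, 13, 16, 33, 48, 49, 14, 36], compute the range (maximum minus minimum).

36

Step 1: Identify the maximum value: max = 49
Step 2: Identify the minimum value: min = 13
Step 3: Range = max - min = 49 - 13 = 36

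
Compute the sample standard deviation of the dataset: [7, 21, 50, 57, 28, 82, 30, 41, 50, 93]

26.6852

Step 1: Compute the mean: 45.9
Step 2: Sum of squared deviations from the mean: 6408.9
Step 3: Sample variance = 6408.9 / 9 = 712.1
Step 4: Standard deviation = sqrt(712.1) = 26.6852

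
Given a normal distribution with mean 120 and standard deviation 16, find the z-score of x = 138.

1.125

Step 1: Recall the z-score formula: z = (x - mu) / sigma
Step 2: Substitute values: z = (138 - 120) / 16
Step 3: z = 18 / 16 = 1.125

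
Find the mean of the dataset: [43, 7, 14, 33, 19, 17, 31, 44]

26

Step 1: Sum all values: 43 + 7 + 14 + 33 + 19 + 17 + 31 + 44 = 208
Step 2: Count the number of values: n = 8
Step 3: Mean = sum / n = 208 / 8 = 26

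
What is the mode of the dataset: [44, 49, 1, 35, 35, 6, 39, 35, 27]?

35

Step 1: Count the frequency of each value:
  1: appears 1 time(s)
  6: appears 1 time(s)
  27: appears 1 time(s)
  35: appears 3 time(s)
  39: appears 1 time(s)
  44: appears 1 time(s)
  49: appears 1 time(s)
Step 2: The value 35 appears most frequently (3 times).
Step 3: Mode = 35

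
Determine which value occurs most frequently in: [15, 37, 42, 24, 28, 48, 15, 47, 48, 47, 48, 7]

48

Step 1: Count the frequency of each value:
  7: appears 1 time(s)
  15: appears 2 time(s)
  24: appears 1 time(s)
  28: appears 1 time(s)
  37: appears 1 time(s)
  42: appears 1 time(s)
  47: appears 2 time(s)
  48: appears 3 time(s)
Step 2: The value 48 appears most frequently (3 times).
Step 3: Mode = 48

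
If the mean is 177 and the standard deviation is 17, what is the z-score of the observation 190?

0.7647

Step 1: Recall the z-score formula: z = (x - mu) / sigma
Step 2: Substitute values: z = (190 - 177) / 17
Step 3: z = 13 / 17 = 0.7647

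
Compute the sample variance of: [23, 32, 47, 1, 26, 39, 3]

298.619

Step 1: Compute the mean: (23 + 32 + 47 + 1 + 26 + 39 + 3) / 7 = 24.4286
Step 2: Compute squared deviations from the mean:
  (23 - 24.4286)^2 = 2.0408
  (32 - 24.4286)^2 = 57.3265
  (47 - 24.4286)^2 = 509.4694
  (1 - 24.4286)^2 = 548.898
  (26 - 24.4286)^2 = 2.4694
  (39 - 24.4286)^2 = 212.3265
  (3 - 24.4286)^2 = 459.1837
Step 3: Sum of squared deviations = 1791.7143
Step 4: Sample variance = 1791.7143 / 6 = 298.619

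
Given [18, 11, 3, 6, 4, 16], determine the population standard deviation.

5.7927

Step 1: Compute the mean: 9.6667
Step 2: Sum of squared deviations from the mean: 201.3333
Step 3: Population variance = 201.3333 / 6 = 33.5556
Step 4: Standard deviation = sqrt(33.5556) = 5.7927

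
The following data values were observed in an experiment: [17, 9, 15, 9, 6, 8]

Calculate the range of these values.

11

Step 1: Identify the maximum value: max = 17
Step 2: Identify the minimum value: min = 6
Step 3: Range = max - min = 17 - 6 = 11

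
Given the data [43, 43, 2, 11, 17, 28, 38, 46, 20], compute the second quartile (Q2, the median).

28

Step 1: Sort the data: [2, 11, 17, 20, 28, 38, 43, 43, 46]
Step 2: n = 9
Step 3: Q2 is the median. Since n is odd, it is the middle value at position 5: 28
Step 4: Q2 = 28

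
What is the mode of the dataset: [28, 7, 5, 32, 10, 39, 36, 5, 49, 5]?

5

Step 1: Count the frequency of each value:
  5: appears 3 time(s)
  7: appears 1 time(s)
  10: appears 1 time(s)
  28: appears 1 time(s)
  32: appears 1 time(s)
  36: appears 1 time(s)
  39: appears 1 time(s)
  49: appears 1 time(s)
Step 2: The value 5 appears most frequently (3 times).
Step 3: Mode = 5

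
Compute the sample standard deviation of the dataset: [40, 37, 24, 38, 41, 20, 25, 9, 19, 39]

11.2131

Step 1: Compute the mean: 29.2
Step 2: Sum of squared deviations from the mean: 1131.6
Step 3: Sample variance = 1131.6 / 9 = 125.7333
Step 4: Standard deviation = sqrt(125.7333) = 11.2131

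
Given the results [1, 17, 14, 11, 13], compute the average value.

11.2

Step 1: Sum all values: 1 + 17 + 14 + 11 + 13 = 56
Step 2: Count the number of values: n = 5
Step 3: Mean = sum / n = 56 / 5 = 11.2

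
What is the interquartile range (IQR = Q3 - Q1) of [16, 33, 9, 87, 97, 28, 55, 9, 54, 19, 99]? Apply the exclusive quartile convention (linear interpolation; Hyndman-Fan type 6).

71

Step 1: Sort the data: [9, 9, 16, 19, 28, 33, 54, 55, 87, 97, 99]
Step 2: n = 11
Step 3: Using the exclusive quartile method:
  Q1 = 16
  Q2 (median) = 33
  Q3 = 87
  IQR = Q3 - Q1 = 87 - 16 = 71
Step 4: IQR = 71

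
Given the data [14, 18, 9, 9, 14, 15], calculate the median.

14

Step 1: Sort the data in ascending order: [9, 9, 14, 14, 15, 18]
Step 2: The number of values is n = 6.
Step 3: Since n is even, the median is the average of positions 3 and 4:
  Median = (14 + 14) / 2 = 14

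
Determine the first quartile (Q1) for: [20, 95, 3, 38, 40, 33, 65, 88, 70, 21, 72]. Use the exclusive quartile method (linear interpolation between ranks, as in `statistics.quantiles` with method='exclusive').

21

Step 1: Sort the data: [3, 20, 21, 33, 38, 40, 65, 70, 72, 88, 95]
Step 2: n = 11
Step 3: Using the exclusive quartile method:
  Q1 = 21
  Q2 (median) = 40
  Q3 = 72
  IQR = Q3 - Q1 = 72 - 21 = 51
Step 4: Q1 = 21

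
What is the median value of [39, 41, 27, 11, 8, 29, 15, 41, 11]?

27

Step 1: Sort the data in ascending order: [8, 11, 11, 15, 27, 29, 39, 41, 41]
Step 2: The number of values is n = 9.
Step 3: Since n is odd, the median is the middle value at position 5: 27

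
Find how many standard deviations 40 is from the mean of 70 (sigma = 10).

-3

Step 1: Recall the z-score formula: z = (x - mu) / sigma
Step 2: Substitute values: z = (40 - 70) / 10
Step 3: z = -30 / 10 = -3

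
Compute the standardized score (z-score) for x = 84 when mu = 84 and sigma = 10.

0

Step 1: Recall the z-score formula: z = (x - mu) / sigma
Step 2: Substitute values: z = (84 - 84) / 10
Step 3: z = 0 / 10 = 0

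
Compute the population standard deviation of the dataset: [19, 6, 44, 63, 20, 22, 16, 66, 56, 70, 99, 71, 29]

27.1049

Step 1: Compute the mean: 44.6923
Step 2: Sum of squared deviations from the mean: 9550.7692
Step 3: Population variance = 9550.7692 / 13 = 734.6746
Step 4: Standard deviation = sqrt(734.6746) = 27.1049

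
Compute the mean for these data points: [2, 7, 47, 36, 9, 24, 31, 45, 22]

24.7778

Step 1: Sum all values: 2 + 7 + 47 + 36 + 9 + 24 + 31 + 45 + 22 = 223
Step 2: Count the number of values: n = 9
Step 3: Mean = sum / n = 223 / 9 = 24.7778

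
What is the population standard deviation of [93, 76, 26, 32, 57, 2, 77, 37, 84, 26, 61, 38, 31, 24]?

26.2099

Step 1: Compute the mean: 47.4286
Step 2: Sum of squared deviations from the mean: 9617.4286
Step 3: Population variance = 9617.4286 / 14 = 686.9592
Step 4: Standard deviation = sqrt(686.9592) = 26.2099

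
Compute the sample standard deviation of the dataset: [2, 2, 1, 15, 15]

7.3144

Step 1: Compute the mean: 7
Step 2: Sum of squared deviations from the mean: 214
Step 3: Sample variance = 214 / 4 = 53.5
Step 4: Standard deviation = sqrt(53.5) = 7.3144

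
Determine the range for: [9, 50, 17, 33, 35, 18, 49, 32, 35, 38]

41

Step 1: Identify the maximum value: max = 50
Step 2: Identify the minimum value: min = 9
Step 3: Range = max - min = 50 - 9 = 41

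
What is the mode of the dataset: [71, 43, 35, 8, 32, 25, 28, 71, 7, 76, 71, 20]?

71

Step 1: Count the frequency of each value:
  7: appears 1 time(s)
  8: appears 1 time(s)
  20: appears 1 time(s)
  25: appears 1 time(s)
  28: appears 1 time(s)
  32: appears 1 time(s)
  35: appears 1 time(s)
  43: appears 1 time(s)
  71: appears 3 time(s)
  76: appears 1 time(s)
Step 2: The value 71 appears most frequently (3 times).
Step 3: Mode = 71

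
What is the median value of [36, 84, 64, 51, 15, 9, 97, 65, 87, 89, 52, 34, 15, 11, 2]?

51

Step 1: Sort the data in ascending order: [2, 9, 11, 15, 15, 34, 36, 51, 52, 64, 65, 84, 87, 89, 97]
Step 2: The number of values is n = 15.
Step 3: Since n is odd, the median is the middle value at position 8: 51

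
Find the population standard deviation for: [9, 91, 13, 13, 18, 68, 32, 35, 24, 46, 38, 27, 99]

28.1742

Step 1: Compute the mean: 39.4615
Step 2: Sum of squared deviations from the mean: 10319.2308
Step 3: Population variance = 10319.2308 / 13 = 793.787
Step 4: Standard deviation = sqrt(793.787) = 28.1742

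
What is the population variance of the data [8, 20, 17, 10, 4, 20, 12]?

32.8571

Step 1: Compute the mean: (8 + 20 + 17 + 10 + 4 + 20 + 12) / 7 = 13
Step 2: Compute squared deviations from the mean:
  (8 - 13)^2 = 25
  (20 - 13)^2 = 49
  (17 - 13)^2 = 16
  (10 - 13)^2 = 9
  (4 - 13)^2 = 81
  (20 - 13)^2 = 49
  (12 - 13)^2 = 1
Step 3: Sum of squared deviations = 230
Step 4: Population variance = 230 / 7 = 32.8571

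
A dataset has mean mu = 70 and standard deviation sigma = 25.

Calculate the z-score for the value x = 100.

1.2

Step 1: Recall the z-score formula: z = (x - mu) / sigma
Step 2: Substitute values: z = (100 - 70) / 25
Step 3: z = 30 / 25 = 1.2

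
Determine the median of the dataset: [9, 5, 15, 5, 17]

9

Step 1: Sort the data in ascending order: [5, 5, 9, 15, 17]
Step 2: The number of values is n = 5.
Step 3: Since n is odd, the median is the middle value at position 3: 9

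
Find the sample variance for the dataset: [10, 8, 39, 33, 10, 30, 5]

199.2381

Step 1: Compute the mean: (10 + 8 + 39 + 33 + 10 + 30 + 5) / 7 = 19.2857
Step 2: Compute squared deviations from the mean:
  (10 - 19.2857)^2 = 86.2245
  (8 - 19.2857)^2 = 127.3673
  (39 - 19.2857)^2 = 388.6531
  (33 - 19.2857)^2 = 188.0816
  (10 - 19.2857)^2 = 86.2245
  (30 - 19.2857)^2 = 114.7959
  (5 - 19.2857)^2 = 204.0816
Step 3: Sum of squared deviations = 1195.4286
Step 4: Sample variance = 1195.4286 / 6 = 199.2381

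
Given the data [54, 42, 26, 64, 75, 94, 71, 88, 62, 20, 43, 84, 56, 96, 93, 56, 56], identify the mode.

56

Step 1: Count the frequency of each value:
  20: appears 1 time(s)
  26: appears 1 time(s)
  42: appears 1 time(s)
  43: appears 1 time(s)
  54: appears 1 time(s)
  56: appears 3 time(s)
  62: appears 1 time(s)
  64: appears 1 time(s)
  71: appears 1 time(s)
  75: appears 1 time(s)
  84: appears 1 time(s)
  88: appears 1 time(s)
  93: appears 1 time(s)
  94: appears 1 time(s)
  96: appears 1 time(s)
Step 2: The value 56 appears most frequently (3 times).
Step 3: Mode = 56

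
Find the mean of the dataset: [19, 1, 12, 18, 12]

12.4

Step 1: Sum all values: 19 + 1 + 12 + 18 + 12 = 62
Step 2: Count the number of values: n = 5
Step 3: Mean = sum / n = 62 / 5 = 12.4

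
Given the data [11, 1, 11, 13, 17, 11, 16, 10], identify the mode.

11

Step 1: Count the frequency of each value:
  1: appears 1 time(s)
  10: appears 1 time(s)
  11: appears 3 time(s)
  13: appears 1 time(s)
  16: appears 1 time(s)
  17: appears 1 time(s)
Step 2: The value 11 appears most frequently (3 times).
Step 3: Mode = 11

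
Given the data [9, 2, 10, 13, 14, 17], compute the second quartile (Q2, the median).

11.5

Step 1: Sort the data: [2, 9, 10, 13, 14, 17]
Step 2: n = 6
Step 3: Q2 is the median. Since n is even, it is the average of the values at positions 3 and 4:
  Q2 = (10 + 13) / 2 = 11.5
Step 4: Q2 = 11.5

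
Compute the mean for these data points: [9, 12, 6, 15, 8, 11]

10.1667

Step 1: Sum all values: 9 + 12 + 6 + 15 + 8 + 11 = 61
Step 2: Count the number of values: n = 6
Step 3: Mean = sum / n = 61 / 6 = 10.1667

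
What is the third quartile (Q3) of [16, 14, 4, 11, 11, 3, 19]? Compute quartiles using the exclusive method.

16

Step 1: Sort the data: [3, 4, 11, 11, 14, 16, 19]
Step 2: n = 7
Step 3: Using the exclusive quartile method:
  Q1 = 4
  Q2 (median) = 11
  Q3 = 16
  IQR = Q3 - Q1 = 16 - 4 = 12
Step 4: Q3 = 16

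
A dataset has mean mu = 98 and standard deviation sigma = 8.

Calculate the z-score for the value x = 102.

0.5

Step 1: Recall the z-score formula: z = (x - mu) / sigma
Step 2: Substitute values: z = (102 - 98) / 8
Step 3: z = 4 / 8 = 0.5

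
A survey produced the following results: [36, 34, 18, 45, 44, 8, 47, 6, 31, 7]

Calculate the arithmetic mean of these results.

27.6

Step 1: Sum all values: 36 + 34 + 18 + 45 + 44 + 8 + 47 + 6 + 31 + 7 = 276
Step 2: Count the number of values: n = 10
Step 3: Mean = sum / n = 276 / 10 = 27.6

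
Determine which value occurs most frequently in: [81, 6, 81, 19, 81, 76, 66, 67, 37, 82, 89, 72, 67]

81

Step 1: Count the frequency of each value:
  6: appears 1 time(s)
  19: appears 1 time(s)
  37: appears 1 time(s)
  66: appears 1 time(s)
  67: appears 2 time(s)
  72: appears 1 time(s)
  76: appears 1 time(s)
  81: appears 3 time(s)
  82: appears 1 time(s)
  89: appears 1 time(s)
Step 2: The value 81 appears most frequently (3 times).
Step 3: Mode = 81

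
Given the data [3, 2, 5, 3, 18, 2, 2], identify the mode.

2

Step 1: Count the frequency of each value:
  2: appears 3 time(s)
  3: appears 2 time(s)
  5: appears 1 time(s)
  18: appears 1 time(s)
Step 2: The value 2 appears most frequently (3 times).
Step 3: Mode = 2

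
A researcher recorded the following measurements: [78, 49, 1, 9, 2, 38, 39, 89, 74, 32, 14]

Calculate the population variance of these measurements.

884.7769

Step 1: Compute the mean: (78 + 49 + 1 + 9 + 2 + 38 + 39 + 89 + 74 + 32 + 14) / 11 = 38.6364
Step 2: Compute squared deviations from the mean:
  (78 - 38.6364)^2 = 1549.4959
  (49 - 38.6364)^2 = 107.405
  (1 - 38.6364)^2 = 1416.4959
  (9 - 38.6364)^2 = 878.314
  (2 - 38.6364)^2 = 1342.2231
  (38 - 38.6364)^2 = 0.405
  (39 - 38.6364)^2 = 0.1322
  (89 - 38.6364)^2 = 2536.4959
  (74 - 38.6364)^2 = 1250.5868
  (32 - 38.6364)^2 = 44.0413
  (14 - 38.6364)^2 = 606.9504
Step 3: Sum of squared deviations = 9732.5455
Step 4: Population variance = 9732.5455 / 11 = 884.7769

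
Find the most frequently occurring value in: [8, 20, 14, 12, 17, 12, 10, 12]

12

Step 1: Count the frequency of each value:
  8: appears 1 time(s)
  10: appears 1 time(s)
  12: appears 3 time(s)
  14: appears 1 time(s)
  17: appears 1 time(s)
  20: appears 1 time(s)
Step 2: The value 12 appears most frequently (3 times).
Step 3: Mode = 12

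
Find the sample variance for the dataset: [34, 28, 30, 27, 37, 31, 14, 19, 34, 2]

118.0444

Step 1: Compute the mean: (34 + 28 + 30 + 27 + 37 + 31 + 14 + 19 + 34 + 2) / 10 = 25.6
Step 2: Compute squared deviations from the mean:
  (34 - 25.6)^2 = 70.56
  (28 - 25.6)^2 = 5.76
  (30 - 25.6)^2 = 19.36
  (27 - 25.6)^2 = 1.96
  (37 - 25.6)^2 = 129.96
  (31 - 25.6)^2 = 29.16
  (14 - 25.6)^2 = 134.56
  (19 - 25.6)^2 = 43.56
  (34 - 25.6)^2 = 70.56
  (2 - 25.6)^2 = 556.96
Step 3: Sum of squared deviations = 1062.4
Step 4: Sample variance = 1062.4 / 9 = 118.0444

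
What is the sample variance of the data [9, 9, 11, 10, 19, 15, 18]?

18.3333

Step 1: Compute the mean: (9 + 9 + 11 + 10 + 19 + 15 + 18) / 7 = 13
Step 2: Compute squared deviations from the mean:
  (9 - 13)^2 = 16
  (9 - 13)^2 = 16
  (11 - 13)^2 = 4
  (10 - 13)^2 = 9
  (19 - 13)^2 = 36
  (15 - 13)^2 = 4
  (18 - 13)^2 = 25
Step 3: Sum of squared deviations = 110
Step 4: Sample variance = 110 / 6 = 18.3333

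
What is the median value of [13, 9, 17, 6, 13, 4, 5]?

9

Step 1: Sort the data in ascending order: [4, 5, 6, 9, 13, 13, 17]
Step 2: The number of values is n = 7.
Step 3: Since n is odd, the median is the middle value at position 4: 9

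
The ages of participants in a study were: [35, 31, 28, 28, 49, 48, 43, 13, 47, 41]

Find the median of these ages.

38

Step 1: Sort the data in ascending order: [13, 28, 28, 31, 35, 41, 43, 47, 48, 49]
Step 2: The number of values is n = 10.
Step 3: Since n is even, the median is the average of positions 5 and 6:
  Median = (35 + 41) / 2 = 38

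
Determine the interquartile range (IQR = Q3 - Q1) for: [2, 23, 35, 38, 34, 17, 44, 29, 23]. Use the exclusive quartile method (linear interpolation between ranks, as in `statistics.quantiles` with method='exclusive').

16.5

Step 1: Sort the data: [2, 17, 23, 23, 29, 34, 35, 38, 44]
Step 2: n = 9
Step 3: Using the exclusive quartile method:
  Q1 = 20
  Q2 (median) = 29
  Q3 = 36.5
  IQR = Q3 - Q1 = 36.5 - 20 = 16.5
Step 4: IQR = 16.5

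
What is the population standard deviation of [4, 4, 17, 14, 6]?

5.4406

Step 1: Compute the mean: 9
Step 2: Sum of squared deviations from the mean: 148
Step 3: Population variance = 148 / 5 = 29.6
Step 4: Standard deviation = sqrt(29.6) = 5.4406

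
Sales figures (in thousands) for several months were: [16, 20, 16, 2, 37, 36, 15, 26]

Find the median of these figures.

18

Step 1: Sort the data in ascending order: [2, 15, 16, 16, 20, 26, 36, 37]
Step 2: The number of values is n = 8.
Step 3: Since n is even, the median is the average of positions 4 and 5:
  Median = (16 + 20) / 2 = 18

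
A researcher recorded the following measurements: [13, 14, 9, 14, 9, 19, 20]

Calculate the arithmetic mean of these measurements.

14

Step 1: Sum all values: 13 + 14 + 9 + 14 + 9 + 19 + 20 = 98
Step 2: Count the number of values: n = 7
Step 3: Mean = sum / n = 98 / 7 = 14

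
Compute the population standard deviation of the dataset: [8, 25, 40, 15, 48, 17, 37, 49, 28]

13.9044

Step 1: Compute the mean: 29.6667
Step 2: Sum of squared deviations from the mean: 1740
Step 3: Population variance = 1740 / 9 = 193.3333
Step 4: Standard deviation = sqrt(193.3333) = 13.9044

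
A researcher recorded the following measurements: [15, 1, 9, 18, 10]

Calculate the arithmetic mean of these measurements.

10.6

Step 1: Sum all values: 15 + 1 + 9 + 18 + 10 = 53
Step 2: Count the number of values: n = 5
Step 3: Mean = sum / n = 53 / 5 = 10.6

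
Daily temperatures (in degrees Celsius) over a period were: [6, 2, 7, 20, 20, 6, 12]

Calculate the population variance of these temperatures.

43.9592

Step 1: Compute the mean: (6 + 2 + 7 + 20 + 20 + 6 + 12) / 7 = 10.4286
Step 2: Compute squared deviations from the mean:
  (6 - 10.4286)^2 = 19.6122
  (2 - 10.4286)^2 = 71.0408
  (7 - 10.4286)^2 = 11.7551
  (20 - 10.4286)^2 = 91.6122
  (20 - 10.4286)^2 = 91.6122
  (6 - 10.4286)^2 = 19.6122
  (12 - 10.4286)^2 = 2.4694
Step 3: Sum of squared deviations = 307.7143
Step 4: Population variance = 307.7143 / 7 = 43.9592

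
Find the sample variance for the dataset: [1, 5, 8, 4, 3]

6.7

Step 1: Compute the mean: (1 + 5 + 8 + 4 + 3) / 5 = 4.2
Step 2: Compute squared deviations from the mean:
  (1 - 4.2)^2 = 10.24
  (5 - 4.2)^2 = 0.64
  (8 - 4.2)^2 = 14.44
  (4 - 4.2)^2 = 0.04
  (3 - 4.2)^2 = 1.44
Step 3: Sum of squared deviations = 26.8
Step 4: Sample variance = 26.8 / 4 = 6.7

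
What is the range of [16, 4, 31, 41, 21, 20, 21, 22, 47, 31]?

43

Step 1: Identify the maximum value: max = 47
Step 2: Identify the minimum value: min = 4
Step 3: Range = max - min = 47 - 4 = 43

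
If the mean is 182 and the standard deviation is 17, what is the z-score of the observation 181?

-0.0588

Step 1: Recall the z-score formula: z = (x - mu) / sigma
Step 2: Substitute values: z = (181 - 182) / 17
Step 3: z = -1 / 17 = -0.0588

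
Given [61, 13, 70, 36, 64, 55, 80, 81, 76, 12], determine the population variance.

605.76

Step 1: Compute the mean: (61 + 13 + 70 + 36 + 64 + 55 + 80 + 81 + 76 + 12) / 10 = 54.8
Step 2: Compute squared deviations from the mean:
  (61 - 54.8)^2 = 38.44
  (13 - 54.8)^2 = 1747.24
  (70 - 54.8)^2 = 231.04
  (36 - 54.8)^2 = 353.44
  (64 - 54.8)^2 = 84.64
  (55 - 54.8)^2 = 0.04
  (80 - 54.8)^2 = 635.04
  (81 - 54.8)^2 = 686.44
  (76 - 54.8)^2 = 449.44
  (12 - 54.8)^2 = 1831.84
Step 3: Sum of squared deviations = 6057.6
Step 4: Population variance = 6057.6 / 10 = 605.76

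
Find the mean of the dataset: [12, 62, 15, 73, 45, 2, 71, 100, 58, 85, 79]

54.7273

Step 1: Sum all values: 12 + 62 + 15 + 73 + 45 + 2 + 71 + 100 + 58 + 85 + 79 = 602
Step 2: Count the number of values: n = 11
Step 3: Mean = sum / n = 602 / 11 = 54.7273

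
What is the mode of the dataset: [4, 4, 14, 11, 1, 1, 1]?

1

Step 1: Count the frequency of each value:
  1: appears 3 time(s)
  4: appears 2 time(s)
  11: appears 1 time(s)
  14: appears 1 time(s)
Step 2: The value 1 appears most frequently (3 times).
Step 3: Mode = 1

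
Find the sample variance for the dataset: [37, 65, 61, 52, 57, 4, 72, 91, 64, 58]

526.3222

Step 1: Compute the mean: (37 + 65 + 61 + 52 + 57 + 4 + 72 + 91 + 64 + 58) / 10 = 56.1
Step 2: Compute squared deviations from the mean:
  (37 - 56.1)^2 = 364.81
  (65 - 56.1)^2 = 79.21
  (61 - 56.1)^2 = 24.01
  (52 - 56.1)^2 = 16.81
  (57 - 56.1)^2 = 0.81
  (4 - 56.1)^2 = 2714.41
  (72 - 56.1)^2 = 252.81
  (91 - 56.1)^2 = 1218.01
  (64 - 56.1)^2 = 62.41
  (58 - 56.1)^2 = 3.61
Step 3: Sum of squared deviations = 4736.9
Step 4: Sample variance = 4736.9 / 9 = 526.3222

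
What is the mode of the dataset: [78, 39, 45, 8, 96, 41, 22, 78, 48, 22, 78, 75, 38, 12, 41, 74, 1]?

78

Step 1: Count the frequency of each value:
  1: appears 1 time(s)
  8: appears 1 time(s)
  12: appears 1 time(s)
  22: appears 2 time(s)
  38: appears 1 time(s)
  39: appears 1 time(s)
  41: appears 2 time(s)
  45: appears 1 time(s)
  48: appears 1 time(s)
  74: appears 1 time(s)
  75: appears 1 time(s)
  78: appears 3 time(s)
  96: appears 1 time(s)
Step 2: The value 78 appears most frequently (3 times).
Step 3: Mode = 78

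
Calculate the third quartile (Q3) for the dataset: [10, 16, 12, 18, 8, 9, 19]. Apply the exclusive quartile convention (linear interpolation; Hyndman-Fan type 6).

18

Step 1: Sort the data: [8, 9, 10, 12, 16, 18, 19]
Step 2: n = 7
Step 3: Using the exclusive quartile method:
  Q1 = 9
  Q2 (median) = 12
  Q3 = 18
  IQR = Q3 - Q1 = 18 - 9 = 9
Step 4: Q3 = 18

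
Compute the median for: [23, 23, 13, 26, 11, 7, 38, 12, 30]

23

Step 1: Sort the data in ascending order: [7, 11, 12, 13, 23, 23, 26, 30, 38]
Step 2: The number of values is n = 9.
Step 3: Since n is odd, the median is the middle value at position 5: 23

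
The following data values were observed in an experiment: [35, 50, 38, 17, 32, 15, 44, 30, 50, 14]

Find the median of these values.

33.5

Step 1: Sort the data in ascending order: [14, 15, 17, 30, 32, 35, 38, 44, 50, 50]
Step 2: The number of values is n = 10.
Step 3: Since n is even, the median is the average of positions 5 and 6:
  Median = (32 + 35) / 2 = 33.5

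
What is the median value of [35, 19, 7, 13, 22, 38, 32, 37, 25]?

25

Step 1: Sort the data in ascending order: [7, 13, 19, 22, 25, 32, 35, 37, 38]
Step 2: The number of values is n = 9.
Step 3: Since n is odd, the median is the middle value at position 5: 25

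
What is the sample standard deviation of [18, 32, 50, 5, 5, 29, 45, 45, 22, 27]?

15.8941

Step 1: Compute the mean: 27.8
Step 2: Sum of squared deviations from the mean: 2273.6
Step 3: Sample variance = 2273.6 / 9 = 252.6222
Step 4: Standard deviation = sqrt(252.6222) = 15.8941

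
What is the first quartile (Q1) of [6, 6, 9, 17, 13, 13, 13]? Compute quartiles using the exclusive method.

6

Step 1: Sort the data: [6, 6, 9, 13, 13, 13, 17]
Step 2: n = 7
Step 3: Using the exclusive quartile method:
  Q1 = 6
  Q2 (median) = 13
  Q3 = 13
  IQR = Q3 - Q1 = 13 - 6 = 7
Step 4: Q1 = 6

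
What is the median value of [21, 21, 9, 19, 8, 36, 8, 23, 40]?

21

Step 1: Sort the data in ascending order: [8, 8, 9, 19, 21, 21, 23, 36, 40]
Step 2: The number of values is n = 9.
Step 3: Since n is odd, the median is the middle value at position 5: 21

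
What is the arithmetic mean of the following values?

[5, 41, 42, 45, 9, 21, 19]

26

Step 1: Sum all values: 5 + 41 + 42 + 45 + 9 + 21 + 19 = 182
Step 2: Count the number of values: n = 7
Step 3: Mean = sum / n = 182 / 7 = 26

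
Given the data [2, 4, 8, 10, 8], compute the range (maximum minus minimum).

8

Step 1: Identify the maximum value: max = 10
Step 2: Identify the minimum value: min = 2
Step 3: Range = max - min = 10 - 2 = 8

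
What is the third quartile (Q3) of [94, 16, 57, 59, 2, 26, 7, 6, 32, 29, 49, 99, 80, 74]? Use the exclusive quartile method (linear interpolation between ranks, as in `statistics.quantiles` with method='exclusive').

75.5

Step 1: Sort the data: [2, 6, 7, 16, 26, 29, 32, 49, 57, 59, 74, 80, 94, 99]
Step 2: n = 14
Step 3: Using the exclusive quartile method:
  Q1 = 13.75
  Q2 (median) = 40.5
  Q3 = 75.5
  IQR = Q3 - Q1 = 75.5 - 13.75 = 61.75
Step 4: Q3 = 75.5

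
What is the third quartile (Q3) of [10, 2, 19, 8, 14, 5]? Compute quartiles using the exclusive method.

15.25

Step 1: Sort the data: [2, 5, 8, 10, 14, 19]
Step 2: n = 6
Step 3: Using the exclusive quartile method:
  Q1 = 4.25
  Q2 (median) = 9
  Q3 = 15.25
  IQR = Q3 - Q1 = 15.25 - 4.25 = 11
Step 4: Q3 = 15.25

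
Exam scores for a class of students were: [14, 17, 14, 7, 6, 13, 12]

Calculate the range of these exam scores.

11

Step 1: Identify the maximum value: max = 17
Step 2: Identify the minimum value: min = 6
Step 3: Range = max - min = 17 - 6 = 11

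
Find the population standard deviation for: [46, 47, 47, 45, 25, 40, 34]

7.7249

Step 1: Compute the mean: 40.5714
Step 2: Sum of squared deviations from the mean: 417.7143
Step 3: Population variance = 417.7143 / 7 = 59.6735
Step 4: Standard deviation = sqrt(59.6735) = 7.7249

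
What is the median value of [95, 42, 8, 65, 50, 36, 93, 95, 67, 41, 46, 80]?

57.5

Step 1: Sort the data in ascending order: [8, 36, 41, 42, 46, 50, 65, 67, 80, 93, 95, 95]
Step 2: The number of values is n = 12.
Step 3: Since n is even, the median is the average of positions 6 and 7:
  Median = (50 + 65) / 2 = 57.5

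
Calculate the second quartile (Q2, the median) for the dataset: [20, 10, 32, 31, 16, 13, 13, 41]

18

Step 1: Sort the data: [10, 13, 13, 16, 20, 31, 32, 41]
Step 2: n = 8
Step 3: Q2 is the median. Since n is even, it is the average of the values at positions 4 and 5:
  Q2 = (16 + 20) / 2 = 18
Step 4: Q2 = 18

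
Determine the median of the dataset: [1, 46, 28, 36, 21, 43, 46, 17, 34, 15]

31

Step 1: Sort the data in ascending order: [1, 15, 17, 21, 28, 34, 36, 43, 46, 46]
Step 2: The number of values is n = 10.
Step 3: Since n is even, the median is the average of positions 5 and 6:
  Median = (28 + 34) / 2 = 31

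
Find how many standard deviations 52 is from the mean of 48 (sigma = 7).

0.5714

Step 1: Recall the z-score formula: z = (x - mu) / sigma
Step 2: Substitute values: z = (52 - 48) / 7
Step 3: z = 4 / 7 = 0.5714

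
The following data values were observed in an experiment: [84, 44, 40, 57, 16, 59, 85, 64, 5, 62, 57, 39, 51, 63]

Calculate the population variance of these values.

461.4082

Step 1: Compute the mean: (84 + 44 + 40 + 57 + 16 + 59 + 85 + 64 + 5 + 62 + 57 + 39 + 51 + 63) / 14 = 51.8571
Step 2: Compute squared deviations from the mean:
  (84 - 51.8571)^2 = 1033.1633
  (44 - 51.8571)^2 = 61.7347
  (40 - 51.8571)^2 = 140.5918
  (57 - 51.8571)^2 = 26.449
  (16 - 51.8571)^2 = 1285.7347
  (59 - 51.8571)^2 = 51.0204
  (85 - 51.8571)^2 = 1098.449
  (64 - 51.8571)^2 = 147.449
  (5 - 51.8571)^2 = 2195.5918
  (62 - 51.8571)^2 = 102.8776
  (57 - 51.8571)^2 = 26.449
  (39 - 51.8571)^2 = 165.3061
  (51 - 51.8571)^2 = 0.7347
  (63 - 51.8571)^2 = 124.1633
Step 3: Sum of squared deviations = 6459.7143
Step 4: Population variance = 6459.7143 / 14 = 461.4082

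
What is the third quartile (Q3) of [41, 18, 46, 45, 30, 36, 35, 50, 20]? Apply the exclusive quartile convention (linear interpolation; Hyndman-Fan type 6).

45.5

Step 1: Sort the data: [18, 20, 30, 35, 36, 41, 45, 46, 50]
Step 2: n = 9
Step 3: Using the exclusive quartile method:
  Q1 = 25
  Q2 (median) = 36
  Q3 = 45.5
  IQR = Q3 - Q1 = 45.5 - 25 = 20.5
Step 4: Q3 = 45.5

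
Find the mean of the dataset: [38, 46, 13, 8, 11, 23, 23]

23.1429

Step 1: Sum all values: 38 + 46 + 13 + 8 + 11 + 23 + 23 = 162
Step 2: Count the number of values: n = 7
Step 3: Mean = sum / n = 162 / 7 = 23.1429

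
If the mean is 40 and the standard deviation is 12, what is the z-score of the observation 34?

-0.5

Step 1: Recall the z-score formula: z = (x - mu) / sigma
Step 2: Substitute values: z = (34 - 40) / 12
Step 3: z = -6 / 12 = -0.5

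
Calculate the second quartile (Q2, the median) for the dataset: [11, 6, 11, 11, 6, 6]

8.5

Step 1: Sort the data: [6, 6, 6, 11, 11, 11]
Step 2: n = 6
Step 3: Q2 is the median. Since n is even, it is the average of the values at positions 3 and 4:
  Q2 = (6 + 11) / 2 = 8.5
Step 4: Q2 = 8.5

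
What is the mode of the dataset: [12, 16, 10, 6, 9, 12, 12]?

12

Step 1: Count the frequency of each value:
  6: appears 1 time(s)
  9: appears 1 time(s)
  10: appears 1 time(s)
  12: appears 3 time(s)
  16: appears 1 time(s)
Step 2: The value 12 appears most frequently (3 times).
Step 3: Mode = 12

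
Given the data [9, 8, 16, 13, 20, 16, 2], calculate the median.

13

Step 1: Sort the data in ascending order: [2, 8, 9, 13, 16, 16, 20]
Step 2: The number of values is n = 7.
Step 3: Since n is odd, the median is the middle value at position 4: 13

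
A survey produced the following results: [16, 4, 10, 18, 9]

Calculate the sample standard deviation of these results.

5.6391

Step 1: Compute the mean: 11.4
Step 2: Sum of squared deviations from the mean: 127.2
Step 3: Sample variance = 127.2 / 4 = 31.8
Step 4: Standard deviation = sqrt(31.8) = 5.6391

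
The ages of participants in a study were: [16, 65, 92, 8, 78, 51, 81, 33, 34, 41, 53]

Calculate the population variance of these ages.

662.6942

Step 1: Compute the mean: (16 + 65 + 92 + 8 + 78 + 51 + 81 + 33 + 34 + 41 + 53) / 11 = 50.1818
Step 2: Compute squared deviations from the mean:
  (16 - 50.1818)^2 = 1168.3967
  (65 - 50.1818)^2 = 219.5785
  (92 - 50.1818)^2 = 1748.7603
  (8 - 50.1818)^2 = 1779.3058
  (78 - 50.1818)^2 = 773.8512
  (51 - 50.1818)^2 = 0.6694
  (81 - 50.1818)^2 = 949.7603
  (33 - 50.1818)^2 = 295.2149
  (34 - 50.1818)^2 = 261.8512
  (41 - 50.1818)^2 = 84.3058
  (53 - 50.1818)^2 = 7.9421
Step 3: Sum of squared deviations = 7289.6364
Step 4: Population variance = 7289.6364 / 11 = 662.6942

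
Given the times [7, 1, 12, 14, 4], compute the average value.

7.6

Step 1: Sum all values: 7 + 1 + 12 + 14 + 4 = 38
Step 2: Count the number of values: n = 5
Step 3: Mean = sum / n = 38 / 5 = 7.6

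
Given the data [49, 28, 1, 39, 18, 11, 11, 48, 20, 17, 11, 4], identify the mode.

11

Step 1: Count the frequency of each value:
  1: appears 1 time(s)
  4: appears 1 time(s)
  11: appears 3 time(s)
  17: appears 1 time(s)
  18: appears 1 time(s)
  20: appears 1 time(s)
  28: appears 1 time(s)
  39: appears 1 time(s)
  48: appears 1 time(s)
  49: appears 1 time(s)
Step 2: The value 11 appears most frequently (3 times).
Step 3: Mode = 11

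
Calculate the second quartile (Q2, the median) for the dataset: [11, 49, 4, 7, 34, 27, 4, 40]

19

Step 1: Sort the data: [4, 4, 7, 11, 27, 34, 40, 49]
Step 2: n = 8
Step 3: Q2 is the median. Since n is even, it is the average of the values at positions 4 and 5:
  Q2 = (11 + 27) / 2 = 19
Step 4: Q2 = 19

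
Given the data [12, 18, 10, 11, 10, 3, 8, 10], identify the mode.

10

Step 1: Count the frequency of each value:
  3: appears 1 time(s)
  8: appears 1 time(s)
  10: appears 3 time(s)
  11: appears 1 time(s)
  12: appears 1 time(s)
  18: appears 1 time(s)
Step 2: The value 10 appears most frequently (3 times).
Step 3: Mode = 10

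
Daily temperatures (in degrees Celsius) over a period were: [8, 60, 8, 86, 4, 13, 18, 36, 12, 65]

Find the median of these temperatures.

15.5

Step 1: Sort the data in ascending order: [4, 8, 8, 12, 13, 18, 36, 60, 65, 86]
Step 2: The number of values is n = 10.
Step 3: Since n is even, the median is the average of positions 5 and 6:
  Median = (13 + 18) / 2 = 15.5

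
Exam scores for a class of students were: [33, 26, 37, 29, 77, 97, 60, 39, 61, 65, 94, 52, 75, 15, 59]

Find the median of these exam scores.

59

Step 1: Sort the data in ascending order: [15, 26, 29, 33, 37, 39, 52, 59, 60, 61, 65, 75, 77, 94, 97]
Step 2: The number of values is n = 15.
Step 3: Since n is odd, the median is the middle value at position 8: 59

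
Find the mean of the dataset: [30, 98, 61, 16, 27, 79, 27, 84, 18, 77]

51.7

Step 1: Sum all values: 30 + 98 + 61 + 16 + 27 + 79 + 27 + 84 + 18 + 77 = 517
Step 2: Count the number of values: n = 10
Step 3: Mean = sum / n = 517 / 10 = 51.7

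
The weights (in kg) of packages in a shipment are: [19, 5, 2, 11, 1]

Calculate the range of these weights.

18

Step 1: Identify the maximum value: max = 19
Step 2: Identify the minimum value: min = 1
Step 3: Range = max - min = 19 - 1 = 18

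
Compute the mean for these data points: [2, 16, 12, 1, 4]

7

Step 1: Sum all values: 2 + 16 + 12 + 1 + 4 = 35
Step 2: Count the number of values: n = 5
Step 3: Mean = sum / n = 35 / 5 = 7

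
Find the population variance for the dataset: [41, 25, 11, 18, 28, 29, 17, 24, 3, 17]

100.21

Step 1: Compute the mean: (41 + 25 + 11 + 18 + 28 + 29 + 17 + 24 + 3 + 17) / 10 = 21.3
Step 2: Compute squared deviations from the mean:
  (41 - 21.3)^2 = 388.09
  (25 - 21.3)^2 = 13.69
  (11 - 21.3)^2 = 106.09
  (18 - 21.3)^2 = 10.89
  (28 - 21.3)^2 = 44.89
  (29 - 21.3)^2 = 59.29
  (17 - 21.3)^2 = 18.49
  (24 - 21.3)^2 = 7.29
  (3 - 21.3)^2 = 334.89
  (17 - 21.3)^2 = 18.49
Step 3: Sum of squared deviations = 1002.1
Step 4: Population variance = 1002.1 / 10 = 100.21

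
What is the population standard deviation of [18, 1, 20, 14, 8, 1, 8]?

7.0711

Step 1: Compute the mean: 10
Step 2: Sum of squared deviations from the mean: 350
Step 3: Population variance = 350 / 7 = 50
Step 4: Standard deviation = sqrt(50) = 7.0711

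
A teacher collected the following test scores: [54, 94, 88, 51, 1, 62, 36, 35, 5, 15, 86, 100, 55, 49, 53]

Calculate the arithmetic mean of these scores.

52.2667

Step 1: Sum all values: 54 + 94 + 88 + 51 + 1 + 62 + 36 + 35 + 5 + 15 + 86 + 100 + 55 + 49 + 53 = 784
Step 2: Count the number of values: n = 15
Step 3: Mean = sum / n = 784 / 15 = 52.2667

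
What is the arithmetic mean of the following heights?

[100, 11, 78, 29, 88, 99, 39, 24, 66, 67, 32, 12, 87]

56.3077

Step 1: Sum all values: 100 + 11 + 78 + 29 + 88 + 99 + 39 + 24 + 66 + 67 + 32 + 12 + 87 = 732
Step 2: Count the number of values: n = 13
Step 3: Mean = sum / n = 732 / 13 = 56.3077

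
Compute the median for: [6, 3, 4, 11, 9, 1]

5

Step 1: Sort the data in ascending order: [1, 3, 4, 6, 9, 11]
Step 2: The number of values is n = 6.
Step 3: Since n is even, the median is the average of positions 3 and 4:
  Median = (4 + 6) / 2 = 5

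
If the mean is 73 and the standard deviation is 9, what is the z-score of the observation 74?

0.1111

Step 1: Recall the z-score formula: z = (x - mu) / sigma
Step 2: Substitute values: z = (74 - 73) / 9
Step 3: z = 1 / 9 = 0.1111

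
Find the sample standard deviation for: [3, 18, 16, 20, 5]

7.8294

Step 1: Compute the mean: 12.4
Step 2: Sum of squared deviations from the mean: 245.2
Step 3: Sample variance = 245.2 / 4 = 61.3
Step 4: Standard deviation = sqrt(61.3) = 7.8294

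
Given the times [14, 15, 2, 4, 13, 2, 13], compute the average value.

9

Step 1: Sum all values: 14 + 15 + 2 + 4 + 13 + 2 + 13 = 63
Step 2: Count the number of values: n = 7
Step 3: Mean = sum / n = 63 / 7 = 9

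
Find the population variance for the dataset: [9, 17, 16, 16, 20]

13.04

Step 1: Compute the mean: (9 + 17 + 16 + 16 + 20) / 5 = 15.6
Step 2: Compute squared deviations from the mean:
  (9 - 15.6)^2 = 43.56
  (17 - 15.6)^2 = 1.96
  (16 - 15.6)^2 = 0.16
  (16 - 15.6)^2 = 0.16
  (20 - 15.6)^2 = 19.36
Step 3: Sum of squared deviations = 65.2
Step 4: Population variance = 65.2 / 5 = 13.04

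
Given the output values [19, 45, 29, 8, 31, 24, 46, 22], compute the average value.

28

Step 1: Sum all values: 19 + 45 + 29 + 8 + 31 + 24 + 46 + 22 = 224
Step 2: Count the number of values: n = 8
Step 3: Mean = sum / n = 224 / 8 = 28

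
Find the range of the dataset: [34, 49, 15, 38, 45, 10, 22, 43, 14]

39

Step 1: Identify the maximum value: max = 49
Step 2: Identify the minimum value: min = 10
Step 3: Range = max - min = 49 - 10 = 39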